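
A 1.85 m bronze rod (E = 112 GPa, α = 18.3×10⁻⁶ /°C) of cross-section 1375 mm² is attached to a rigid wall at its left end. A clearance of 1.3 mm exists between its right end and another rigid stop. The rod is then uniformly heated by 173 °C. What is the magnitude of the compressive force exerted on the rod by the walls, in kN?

If the wall were absent the rod would grow by αΔT L = 18.3×10⁻⁶ × 173 × 1850 = 5.857 mm.
After closing the 1.3 mm clearance, 5.857 − 1.3 = 4.557 mm of expansion remains to be suppressed by the wall.
So σ = E(δ_free − g)/L = 112×10³ × 4.557/1850 = 275.9 MPa.
Force on the wall = σA = 275.9 × 1375 mm² = 379.3 kN.

P ≈ 379 kN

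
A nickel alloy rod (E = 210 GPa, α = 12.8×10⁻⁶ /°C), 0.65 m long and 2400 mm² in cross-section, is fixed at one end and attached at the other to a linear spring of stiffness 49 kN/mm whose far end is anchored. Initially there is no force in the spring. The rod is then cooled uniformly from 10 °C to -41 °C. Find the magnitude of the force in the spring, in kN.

P ≈ 19.6 kN

Free thermal contraction: δ_free = αΔT L = 12.8×10⁻⁶ × 51 × 650 = 0.4243 mm.
With a force P in the spring, the elastic change of the rod is PL/(AE) and that of the spring is P/k; compatibility requires their sum to equal δ_free.
So P = δ_free / [L/(AE) + 1/k] = 0.4243 / [ 650/(2400×210×10³) + 1/(49×10³) ].
P = 0.4243 / 2.17×10⁻⁵ = 19560 N.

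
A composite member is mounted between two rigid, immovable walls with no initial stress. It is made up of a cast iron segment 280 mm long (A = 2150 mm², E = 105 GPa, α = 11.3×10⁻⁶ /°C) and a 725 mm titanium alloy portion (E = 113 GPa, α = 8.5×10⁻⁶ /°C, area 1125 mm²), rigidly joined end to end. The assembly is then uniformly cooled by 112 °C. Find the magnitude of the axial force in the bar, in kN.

P ≈ 150 kN (tensile)

With the walls removed the bar would change length by δ_free = Σ αᵢΔT Lᵢ = 11.3×10⁻⁶×112×280 + 8.5×10⁻⁶×112×725 = 1.045 mm.
Since the ends are fixed, an axial force P builds up, equal in every segment, with P · Σ Lᵢ/(AᵢEᵢ) = δ_free.
Σ Lᵢ/(AᵢEᵢ) = 280/(2150×105×10³) + 725/(1125×113×10³) = 6.943×10⁻⁶ mm/N.
P = 1.045 / 6.943×10⁻⁶ = 150400 N = 150.4 kN, tensile.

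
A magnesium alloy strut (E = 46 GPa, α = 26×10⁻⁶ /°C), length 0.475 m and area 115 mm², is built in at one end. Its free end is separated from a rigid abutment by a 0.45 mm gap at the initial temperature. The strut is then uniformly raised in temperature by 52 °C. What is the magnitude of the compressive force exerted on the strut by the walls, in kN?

P ≈ 2.14 kN

Free thermal elongation = αΔT L = 26×10⁻⁶ × 52 × 475 = 0.6422 mm.
After closing the 0.45 mm clearance, 0.6422 − 0.45 = 0.1922 mm of expansion remains to be suppressed by the wall.
That suppressed elongation corresponds to σ = E·Δ/L = 46×10³ × 0.1922/475 = 18.61 MPa.
Force on the wall = σA = 18.61 × 115 mm² = 2.141 kN.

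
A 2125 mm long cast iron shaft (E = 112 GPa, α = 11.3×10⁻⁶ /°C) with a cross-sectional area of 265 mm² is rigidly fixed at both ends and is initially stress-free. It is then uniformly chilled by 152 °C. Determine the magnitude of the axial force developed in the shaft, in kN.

P ≈ 51 kN (tensile)

Full restraint means ε = 0, so the stress is σ = EαΔT = 112×10³ × 11.3×10⁻⁶ × 152 = 192.4 MPa.
Then P = σA = 192.4 × 265 mm² = 50.98 kN, tensile.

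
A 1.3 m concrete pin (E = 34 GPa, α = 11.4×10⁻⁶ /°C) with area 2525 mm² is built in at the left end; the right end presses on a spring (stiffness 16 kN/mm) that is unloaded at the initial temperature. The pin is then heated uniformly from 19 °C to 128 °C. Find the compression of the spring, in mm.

The unrestrained thermal change is αΔT L = 11.4×10⁻⁶ × 109 × 1300 = 1.615 mm.
With a force P in the spring, the elastic change of the pin is PL/(AE) and that of the spring is P/k; compatibility requires their sum to equal δ_free.
So P = δ_free / [L/(AE) + 1/k] = 1.615 / [ 1300/(2525×34×10³) + 1/(16×10³) ].
P = 1.615 / 7.764×10⁻⁵ = 20810 N.
Spring compression = P/k = 20810/(16×10³) = 1.3 mm.

δ ≈ 1.3 mm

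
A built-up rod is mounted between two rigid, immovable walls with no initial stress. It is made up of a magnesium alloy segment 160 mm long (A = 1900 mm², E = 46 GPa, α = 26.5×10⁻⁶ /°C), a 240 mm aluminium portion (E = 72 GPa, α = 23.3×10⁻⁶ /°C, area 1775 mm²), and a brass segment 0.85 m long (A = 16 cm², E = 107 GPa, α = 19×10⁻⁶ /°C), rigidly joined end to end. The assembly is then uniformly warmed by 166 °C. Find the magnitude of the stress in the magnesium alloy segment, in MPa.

σ ≈ 262 MPa (compressive)

Free thermal expansion of the whole bar: Σ αᵢΔT Lᵢ = 26.5×10⁻⁶×166×160 + 23.3×10⁻⁶×166×240 + 19×10⁻⁶×166×850 = 4.313 mm.
The rigid supports impose zero overall length change; the single axial force P common to all segments must satisfy P Σ Lᵢ/(AᵢEᵢ) = δ_free.
Σ Lᵢ/(AᵢEᵢ) = 160/(1900×46×10³) + 240/(1775×72×10³) + 850/(1600×107×10³) = 8.674×10⁻⁶ mm/N.
Hence P = δ_free / Σ(L/AE) = 4.313/8.674×10⁻⁶ = 497.3 kN (compressive).
σ_{magnesium alloy} = P / A = 497300 / 1900 = 261.7 MPa.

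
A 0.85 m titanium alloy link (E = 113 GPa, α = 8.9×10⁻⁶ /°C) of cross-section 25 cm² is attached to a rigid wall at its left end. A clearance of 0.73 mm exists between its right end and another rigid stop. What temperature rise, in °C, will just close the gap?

ΔT ≈ 96.5 °C

Contact occurs when the free expansion equals the gap: αΔT L = 0.73 mm.
So ΔT = g/(αL) = 0.73/(8.9×10⁻⁶ × 850) = 96.5 °C.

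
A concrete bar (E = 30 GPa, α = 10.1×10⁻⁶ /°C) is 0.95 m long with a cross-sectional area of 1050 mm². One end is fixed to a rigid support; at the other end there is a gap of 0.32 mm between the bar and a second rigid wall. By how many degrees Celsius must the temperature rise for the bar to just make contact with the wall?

ΔT ≈ 33.4 °C

Contact occurs when the free expansion equals the gap: αΔT L = 0.32 mm.
So ΔT = g/(αL) = 0.32/(10.1×10⁻⁶ × 950) = 33.35 °C.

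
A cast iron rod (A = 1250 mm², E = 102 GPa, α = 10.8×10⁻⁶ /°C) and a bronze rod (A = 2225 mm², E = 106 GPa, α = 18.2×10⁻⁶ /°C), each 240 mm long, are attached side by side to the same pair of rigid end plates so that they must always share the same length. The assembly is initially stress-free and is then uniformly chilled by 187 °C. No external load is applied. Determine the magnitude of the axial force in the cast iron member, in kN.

P ≈ 115 kN (compressive in the cast iron)

Both members must finish at the same length. With the larger α, the bronze tends to over-contract; the plates restrain it, putting the bronze in tension and the cast iron in compression. With no external load the two internal forces are equal and opposite, magnitude P.
Compatibility of the two members (thermal + elastic change equal): (α₁ − α₂)ΔT = P·[1/(A₁E₁) + 1/(A₂E₂)].
|α₁ − α₂|·ΔT = 7.4×10⁻⁶ × 187 = 0.001384.
1/(A₁E₁) + 1/(A₂E₂) = 1/(1250×102×10³) + 1/(2225×106×10³) = 1.208×10⁻⁸ N⁻¹.
P = 0.001384 / 1.208×10⁻⁸ = 114500 N = 114.5 kN.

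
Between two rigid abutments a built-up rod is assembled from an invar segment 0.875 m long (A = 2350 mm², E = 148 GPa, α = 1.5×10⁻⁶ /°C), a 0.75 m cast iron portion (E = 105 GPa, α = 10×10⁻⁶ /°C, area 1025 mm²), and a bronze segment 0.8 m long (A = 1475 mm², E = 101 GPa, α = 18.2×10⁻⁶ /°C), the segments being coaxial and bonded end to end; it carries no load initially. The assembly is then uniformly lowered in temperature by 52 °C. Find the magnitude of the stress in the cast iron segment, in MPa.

σ ≈ 79.8 MPa (tensile)

If the supports were absent, the total length change would be Σ αᵢΔT Lᵢ = 1.5×10⁻⁶×52×875 + 10×10⁻⁶×52×750 + 18.2×10⁻⁶×52×800 = 1.215 mm.
The rigid supports impose zero overall length change; the single axial force P common to all segments must satisfy P Σ Lᵢ/(AᵢEᵢ) = δ_free.
Σ Lᵢ/(AᵢEᵢ) = 875/(2350×148×10³) + 750/(1025×105×10³) + 800/(1475×101×10³) = 1.485×10⁻⁵ mm/N.
So P = 1.215 / 1.485×10⁻⁵ = 81.82 kN, tensile.
σ_{cast iron} = P / A = 81820 / 1025 = 79.82 MPa.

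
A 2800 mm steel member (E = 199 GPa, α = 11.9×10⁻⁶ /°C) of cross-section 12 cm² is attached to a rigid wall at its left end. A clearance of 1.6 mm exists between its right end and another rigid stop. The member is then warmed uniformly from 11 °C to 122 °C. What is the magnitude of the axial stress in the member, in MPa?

If the wall were absent the member would grow by αΔT L = 11.9×10⁻⁶ × 111 × 2800 = 3.699 mm.
After closing the 1.6 mm clearance, 3.699 − 1.6 = 2.099 mm of expansion remains to be suppressed by the wall.
So σ = E(δ_free − g)/L = 199×10³ × 2.099/2800 = 149.1 MPa.

σ ≈ 149 MPa (compressive)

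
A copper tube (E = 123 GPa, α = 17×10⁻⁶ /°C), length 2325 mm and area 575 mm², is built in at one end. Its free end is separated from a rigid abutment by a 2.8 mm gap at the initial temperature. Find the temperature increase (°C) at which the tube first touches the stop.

The gap closes when αΔT L = 2.8 mm, since the tube is still unstressed at that instant.
So ΔT = g/(αL) = 2.8/(17×10⁻⁶ × 2325) = 70.84 °C.

ΔT ≈ 70.8 °C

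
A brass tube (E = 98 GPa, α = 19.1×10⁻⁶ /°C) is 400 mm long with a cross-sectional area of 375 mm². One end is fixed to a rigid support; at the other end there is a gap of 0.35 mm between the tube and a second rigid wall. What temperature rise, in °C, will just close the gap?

Contact occurs when the free expansion equals the gap: αΔT L = 0.35 mm.
So ΔT = g/(αL) = 0.35/(19.1×10⁻⁶ × 400) = 45.81 °C.

ΔT ≈ 45.8 °C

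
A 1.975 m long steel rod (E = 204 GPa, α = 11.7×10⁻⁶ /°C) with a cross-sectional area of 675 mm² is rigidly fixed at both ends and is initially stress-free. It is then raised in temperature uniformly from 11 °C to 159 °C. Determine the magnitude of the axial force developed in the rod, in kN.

P ≈ 238 kN (compressive)

Full restraint means ε = 0, so the stress is σ = EαΔT = 204×10³ × 11.7×10⁻⁶ × 148 = 353.2 MPa.
Axial force P = σA = 353.2 × 675 = 238400 N = 238.4 kN, compressive.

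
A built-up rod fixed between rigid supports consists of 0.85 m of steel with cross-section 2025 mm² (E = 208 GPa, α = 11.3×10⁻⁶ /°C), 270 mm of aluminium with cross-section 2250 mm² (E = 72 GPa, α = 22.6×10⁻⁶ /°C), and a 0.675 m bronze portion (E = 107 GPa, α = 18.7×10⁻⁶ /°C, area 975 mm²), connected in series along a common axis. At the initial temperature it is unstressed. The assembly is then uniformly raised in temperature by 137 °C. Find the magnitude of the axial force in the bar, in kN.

P ≈ 382 kN (compressive)

With the walls removed the bar would change length by δ_free = Σ αᵢΔT Lᵢ = 11.3×10⁻⁶×137×850 + 22.6×10⁻⁶×137×270 + 18.7×10⁻⁶×137×675 = 3.881 mm.
Since the ends are fixed, an axial force P builds up, equal in every segment, with P · Σ Lᵢ/(AᵢEᵢ) = δ_free.
Σ Lᵢ/(AᵢEᵢ) = 850/(2025×208×10³) + 270/(2250×72×10³) + 675/(975×107×10³) = 1.015×10⁻⁵ mm/N.
P = 3.881 / 1.015×10⁻⁵ = 382200 N = 382.2 kN, compressive.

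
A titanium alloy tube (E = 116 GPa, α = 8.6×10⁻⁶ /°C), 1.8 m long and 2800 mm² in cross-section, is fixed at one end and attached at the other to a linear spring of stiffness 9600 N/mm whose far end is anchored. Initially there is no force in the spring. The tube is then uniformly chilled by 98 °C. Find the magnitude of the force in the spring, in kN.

P ≈ 13.8 kN

The unrestrained thermal change is αΔT L = 8.6×10⁻⁶ × 98 × 1800 = 1.517 mm.
With a force P in the spring, the elastic change of the tube is PL/(AE) and that of the spring is P/k; compatibility requires their sum to equal δ_free.
P [ L/(AE) + 1/k ] = δ_free → P [ 1800/(2800×116×10³) + 1/(9600) ] = 1.517.
P = 1.517 / 0.0001097 = 13830 N.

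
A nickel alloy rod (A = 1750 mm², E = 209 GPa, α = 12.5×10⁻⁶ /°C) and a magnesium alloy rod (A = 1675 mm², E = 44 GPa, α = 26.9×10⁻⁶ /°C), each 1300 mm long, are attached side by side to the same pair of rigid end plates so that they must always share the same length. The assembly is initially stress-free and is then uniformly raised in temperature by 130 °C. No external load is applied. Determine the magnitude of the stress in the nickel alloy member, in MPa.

Equilibrium of a rigid end plate with no external load gives equal and opposite internal forces ±P in the two members. Since α_{magnesium alloy} > α_{nickel alloy}, heating drives the magnesium alloy into compression and the nickel alloy into tension.
Compatibility of the two members (thermal + elastic change equal): (α₁ − α₂)ΔT = P·[1/(A₁E₁) + 1/(A₂E₂)].
|α₁ − α₂|·ΔT = 14.4×10⁻⁶ × 130 = 0.001872.
1/(A₁E₁) + 1/(A₂E₂) = 1/(1750×209×10³) + 1/(1675×44×10³) = 1.63×10⁻⁸ N⁻¹.
So P = 0.001872 / 1.63×10⁻⁸ = 114.8 kN.
σ_{nickel alloy} = P/A₁ = 114800/1750 = 65.62 MPa, tensile.

σ ≈ 65.6 MPa (tensile)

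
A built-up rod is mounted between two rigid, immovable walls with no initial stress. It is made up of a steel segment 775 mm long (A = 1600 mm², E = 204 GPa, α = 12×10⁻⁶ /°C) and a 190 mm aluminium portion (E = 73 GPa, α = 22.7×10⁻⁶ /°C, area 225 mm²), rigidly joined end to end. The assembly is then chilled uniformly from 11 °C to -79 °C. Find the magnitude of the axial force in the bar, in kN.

P ≈ 87.9 kN (tensile)

With the walls removed the bar would change length by δ_free = Σ αᵢΔT Lᵢ = 12×10⁻⁶×90×775 + 22.7×10⁻⁶×90×190 = 1.225 mm.
The walls prevent any net length change, so an axial force P (same in every segment) develops. Compatibility: P · Σ Lᵢ/(AᵢEᵢ) = δ_free.
The series flexibility is Σ Lᵢ/(AᵢEᵢ) = 775/(1600×204×10³) + 190/(225×73×10³) = 1.394×10⁻⁵ mm/N.
Hence P = δ_free / Σ(L/AE) = 1.225/1.394×10⁻⁵ = 87.88 kN (tensile).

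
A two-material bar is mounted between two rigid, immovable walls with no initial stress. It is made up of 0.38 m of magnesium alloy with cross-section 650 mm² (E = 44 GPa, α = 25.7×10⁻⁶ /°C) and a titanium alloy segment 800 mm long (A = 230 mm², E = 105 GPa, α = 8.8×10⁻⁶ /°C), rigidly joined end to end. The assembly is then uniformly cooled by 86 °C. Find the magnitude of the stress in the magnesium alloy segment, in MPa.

σ ≈ 47.9 MPa (tensile)

With the walls removed the bar would change length by δ_free = Σ αᵢΔT Lᵢ = 25.7×10⁻⁶×86×380 + 8.8×10⁻⁶×86×800 = 1.445 mm.
The rigid supports impose zero overall length change; the single axial force P common to all segments must satisfy P Σ Lᵢ/(AᵢEᵢ) = δ_free.
The series flexibility is Σ Lᵢ/(AᵢEᵢ) = 380/(650×44×10³) + 800/(230×105×10³) = 4.641×10⁻⁵ mm/N.
P = 1.445 / 4.641×10⁻⁵ = 31140 N = 31.14 kN, tensile.
σ_{magnesium alloy} = P / A = 31140 / 650 = 47.91 MPa.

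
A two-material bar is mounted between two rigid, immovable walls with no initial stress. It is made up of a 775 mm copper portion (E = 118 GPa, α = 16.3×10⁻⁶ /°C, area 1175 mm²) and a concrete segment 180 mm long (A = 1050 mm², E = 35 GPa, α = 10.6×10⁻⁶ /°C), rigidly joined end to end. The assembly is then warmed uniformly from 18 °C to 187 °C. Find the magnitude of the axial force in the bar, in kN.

P ≈ 234 kN (compressive)

If the supports were absent, the total length change would be Σ αᵢΔT Lᵢ = 16.3×10⁻⁶×169×775 + 10.6×10⁻⁶×169×180 = 2.457 mm.
The rigid supports impose zero overall length change; the single axial force P common to all segments must satisfy P Σ Lᵢ/(AᵢEᵢ) = δ_free.
Σ Lᵢ/(AᵢEᵢ) = 775/(1175×118×10³) + 180/(1050×35×10³) = 1.049×10⁻⁵ mm/N.
So P = 2.457 / 1.049×10⁻⁵ = 234.3 kN, compressive.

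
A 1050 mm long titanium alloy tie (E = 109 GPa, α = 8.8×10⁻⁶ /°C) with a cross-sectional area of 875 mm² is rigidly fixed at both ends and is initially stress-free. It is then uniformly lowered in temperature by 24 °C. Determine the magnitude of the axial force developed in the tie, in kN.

P ≈ 20.1 kN (tensile)

With zero net strain, σ = E·αΔT = 109 GPa × 8.8×10⁻⁶ × 24 = 23.02 MPa.
P = AEαΔT = 875 × 109×10³ × 8.8×10⁻⁶ × 24 = 20.14 kN (tensile).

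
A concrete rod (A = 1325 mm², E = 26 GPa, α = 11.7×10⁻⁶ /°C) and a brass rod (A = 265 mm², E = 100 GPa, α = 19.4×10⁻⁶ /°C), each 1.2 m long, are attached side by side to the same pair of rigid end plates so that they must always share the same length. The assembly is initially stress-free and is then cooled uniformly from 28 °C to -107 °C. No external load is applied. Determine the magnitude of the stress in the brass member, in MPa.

σ ≈ 58.8 MPa (tensile)

Equilibrium of a rigid end plate with no external load gives equal and opposite internal forces ±P in the two members. Since α_{brass} > α_{concrete}, cooling drives the brass into tension and the concrete into compression.
Setting the final lengths equal and cancelling L: (α₁ − α₂)ΔT = P/(A₁E₁) + P/(A₂E₂).
|α₁ − α₂|·ΔT = 7.7×10⁻⁶ × 135 = 0.001039.
1/(A₁E₁) + 1/(A₂E₂) = 1/(1325×26×10³) + 1/(265×100×10³) = 6.676×10⁻⁸ N⁻¹.
P = 0.001039 / 6.676×10⁻⁸ = 15570 N = 15.57 kN.
σ_{brass} = P/A₂ = 15570/265 = 58.75 MPa, tensile.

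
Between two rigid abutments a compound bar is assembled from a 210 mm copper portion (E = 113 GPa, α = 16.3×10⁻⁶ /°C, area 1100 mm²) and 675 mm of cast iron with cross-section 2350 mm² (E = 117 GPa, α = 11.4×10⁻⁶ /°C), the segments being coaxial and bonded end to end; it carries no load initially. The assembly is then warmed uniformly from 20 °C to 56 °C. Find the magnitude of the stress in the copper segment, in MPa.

σ ≈ 87.8 MPa (compressive)

Free thermal expansion of the whole bar: Σ αᵢΔT Lᵢ = 16.3×10⁻⁶×36×210 + 11.4×10⁻⁶×36×675 = 0.4002 mm.
The walls prevent any net length change, so an axial force P (same in every segment) develops. Compatibility: P · Σ Lᵢ/(AᵢEᵢ) = δ_free.
Σ Lᵢ/(AᵢEᵢ) = 210/(1100×113×10³) + 675/(2350×117×10³) = 4.144×10⁻⁶ mm/N.
P = 0.4002 / 4.144×10⁻⁶ = 96570 N = 96.57 kN, compressive.
σ_{copper} = P / A = 96570 / 1100 = 87.79 MPa.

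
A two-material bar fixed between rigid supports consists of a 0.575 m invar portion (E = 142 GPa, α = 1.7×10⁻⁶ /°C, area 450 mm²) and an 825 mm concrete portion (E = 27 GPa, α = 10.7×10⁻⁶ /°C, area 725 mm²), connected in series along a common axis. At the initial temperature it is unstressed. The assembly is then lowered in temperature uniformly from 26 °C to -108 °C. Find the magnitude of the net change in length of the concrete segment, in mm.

|ΔL| ≈ 0.1 mm

With the walls removed the bar would change length by δ_free = Σ αᵢΔT Lᵢ = 1.7×10⁻⁶×134×575 + 10.7×10⁻⁶×134×825 = 1.314 mm.
The rigid supports impose zero overall length change; the single axial force P common to all segments must satisfy P Σ Lᵢ/(AᵢEᵢ) = δ_free.
The series flexibility is Σ Lᵢ/(AᵢEᵢ) = 575/(450×142×10³) + 825/(725×27×10³) = 5.114×10⁻⁵ mm/N.
Hence P = δ_free / Σ(L/AE) = 1.314/5.114×10⁻⁵ = 25.69 kN (tensile).
For the concrete segment, free thermal change = 10.7×10⁻⁶×134×825 = 1.183 mm and elastic change from P = 25690×825/(725×27×10³) = 1.083 mm; these oppose, so the net change is 0.1 mm (segment shortens).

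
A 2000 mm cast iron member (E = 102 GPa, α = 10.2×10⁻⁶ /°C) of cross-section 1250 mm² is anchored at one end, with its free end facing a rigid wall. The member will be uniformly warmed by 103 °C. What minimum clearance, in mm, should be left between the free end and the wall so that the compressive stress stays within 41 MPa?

With no wall the member would lengthen by αΔT L = 10.2×10⁻⁶ × 103 × 2000 = 2.101 mm.
A stress of 41 MPa corresponds to the wall pushing the member back by σL/E = 41×2000/(102×10³) = 0.8039 mm.
So the gap has to take up the difference, g_min = δ_free − σL/E = 2.101 − 0.8039 = 1.297 mm.

g ≈ 1.3 mm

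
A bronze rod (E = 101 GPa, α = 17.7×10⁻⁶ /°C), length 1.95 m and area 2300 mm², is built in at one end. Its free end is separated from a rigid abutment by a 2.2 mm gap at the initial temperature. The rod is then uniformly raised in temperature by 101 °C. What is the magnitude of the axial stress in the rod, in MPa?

σ ≈ 66.6 MPa (compressive)

Unrestrained expansion: δ_free = αΔT L = 17.7×10⁻⁶ × 101 × 1950 = 3.486 mm.
The gap closes (δ_free > 2.2 mm) and the wall then resists a further 3.486 − 2.2 = 1.286 mm of expansion.
So σ = E(δ_free − g)/L = 101×10³ × 1.286/1950 = 66.61 MPa.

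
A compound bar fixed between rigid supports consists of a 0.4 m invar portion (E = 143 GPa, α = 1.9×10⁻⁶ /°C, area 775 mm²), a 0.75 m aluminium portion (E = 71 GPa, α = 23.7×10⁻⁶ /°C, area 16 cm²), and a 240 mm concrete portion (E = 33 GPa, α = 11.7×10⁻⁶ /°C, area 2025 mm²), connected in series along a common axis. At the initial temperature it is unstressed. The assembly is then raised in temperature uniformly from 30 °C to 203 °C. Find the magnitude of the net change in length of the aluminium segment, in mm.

With the walls removed the bar would change length by δ_free = Σ αᵢΔT Lᵢ = 1.9×10⁻⁶×173×400 + 23.7×10⁻⁶×173×750 + 11.7×10⁻⁶×173×240 = 3.692 mm.
The rigid supports impose zero overall length change; the single axial force P common to all segments must satisfy P Σ Lᵢ/(AᵢEᵢ) = δ_free.
Σ Lᵢ/(AᵢEᵢ) = 400/(775×143×10³) + 750/(1600×71×10³) + 240/(2025×33×10³) = 1.38×10⁻⁵ mm/N.
So P = 3.692 / 1.38×10⁻⁵ = 267.5 kN, compressive.
For the aluminium segment, free thermal change = 23.7×10⁻⁶×173×750 = 3.075 mm and elastic change from P = 267500×750/(1600×71×10³) = 1.766 mm; these oppose, so the net change is 1.31 mm (segment lengthens).

|ΔL| ≈ 1.31 mm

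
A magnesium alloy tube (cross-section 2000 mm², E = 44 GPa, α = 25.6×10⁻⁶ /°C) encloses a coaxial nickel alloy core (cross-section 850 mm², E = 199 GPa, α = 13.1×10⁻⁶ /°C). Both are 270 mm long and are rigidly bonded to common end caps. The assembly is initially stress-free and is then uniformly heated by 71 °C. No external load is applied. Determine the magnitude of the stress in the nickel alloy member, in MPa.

Equilibrium of a rigid end plate with no external load gives equal and opposite internal forces ±P in the two members. Since α_{magnesium alloy} > α_{nickel alloy}, heating drives the magnesium alloy into compression and the nickel alloy into tension.
Equating the net (thermal + elastic) strains gives |α₁ − α₂|·ΔT = P·[1/(A₁E₁) + 1/(A₂E₂)].
|α₁ − α₂|·ΔT = 12.5×10⁻⁶ × 71 = 0.0008875.
1/(A₁E₁) + 1/(A₂E₂) = 1/(2000×44×10³) + 1/(850×199×10³) = 1.728×10⁻⁸ N⁻¹.
So P = 0.0008875 / 1.728×10⁻⁸ = 51.37 kN.
σ_{nickel alloy} = P/A₂ = 51370/850 = 60.44 MPa, tensile.

σ ≈ 60.4 MPa (tensile)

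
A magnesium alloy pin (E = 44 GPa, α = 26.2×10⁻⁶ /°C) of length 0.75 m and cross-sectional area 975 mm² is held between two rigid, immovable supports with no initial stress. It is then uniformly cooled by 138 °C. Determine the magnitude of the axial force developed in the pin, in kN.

The ends cannot move, so σ = EαΔT = 44×10³ × 26.2×10⁻⁶ × 138 = 159.1 MPa.
Axial force P = σA = 159.1 × 975 = 155100 N = 155.1 kN, tensile.

P ≈ 155 kN (tensile)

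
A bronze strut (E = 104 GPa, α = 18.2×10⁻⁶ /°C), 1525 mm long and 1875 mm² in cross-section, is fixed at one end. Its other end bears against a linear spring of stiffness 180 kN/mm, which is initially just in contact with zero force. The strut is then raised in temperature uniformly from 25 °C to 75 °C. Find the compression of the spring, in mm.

The unrestrained thermal change is αΔT L = 18.2×10⁻⁶ × 50 × 1525 = 1.388 mm.
Let P be the compressive force at the spring. The strut shortens elastically by PL/(AE) and the spring compresses by P/k; together these equal δ_free.
So P = δ_free / [L/(AE) + 1/k] = 1.388 / [ 1525/(1875×104×10³) + 1/(180×10³) ].
P = 1.388 / 1.338×10⁻⁵ = 103700 N.
Spring compression = P/k = 103700/(180×10³) = 0.5764 mm.

δ ≈ 0.576 mm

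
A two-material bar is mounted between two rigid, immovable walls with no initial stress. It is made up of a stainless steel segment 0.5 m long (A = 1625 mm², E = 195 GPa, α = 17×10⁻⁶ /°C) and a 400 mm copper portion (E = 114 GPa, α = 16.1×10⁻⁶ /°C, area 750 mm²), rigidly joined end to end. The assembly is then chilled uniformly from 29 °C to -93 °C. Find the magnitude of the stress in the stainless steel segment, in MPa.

Free thermal contraction of the whole bar: Σ αᵢΔT Lᵢ = 17×10⁻⁶×122×500 + 16.1×10⁻⁶×122×400 = 1.823 mm.
Since the ends are fixed, an axial force P builds up, equal in every segment, with P · Σ Lᵢ/(AᵢEᵢ) = δ_free.
Σ Lᵢ/(AᵢEᵢ) = 500/(1625×195×10³) + 400/(750×114×10³) = 6.256×10⁻⁶ mm/N.
P = 1.823 / 6.256×10⁻⁶ = 291300 N = 291.3 kN, tensile.
σ_{stainless steel} = P / A = 291300 / 1625 = 179.3 MPa.

σ ≈ 179 MPa (tensile)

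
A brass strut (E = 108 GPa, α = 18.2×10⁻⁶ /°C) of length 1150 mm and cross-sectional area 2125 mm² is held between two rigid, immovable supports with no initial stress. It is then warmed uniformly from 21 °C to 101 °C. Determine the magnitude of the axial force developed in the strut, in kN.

Full restraint means ε = 0, so the stress is σ = EαΔT = 108×10³ × 18.2×10⁻⁶ × 80 = 157.2 MPa.
Axial force P = σA = 157.2 × 2125 = 334200 N = 334.2 kN, compressive.

P ≈ 334 kN (compressive)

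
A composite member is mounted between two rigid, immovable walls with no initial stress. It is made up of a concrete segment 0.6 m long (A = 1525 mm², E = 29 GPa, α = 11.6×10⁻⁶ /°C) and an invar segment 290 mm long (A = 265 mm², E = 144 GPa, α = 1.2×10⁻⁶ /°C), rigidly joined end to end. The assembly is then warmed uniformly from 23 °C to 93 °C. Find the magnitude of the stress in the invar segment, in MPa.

σ ≈ 91.2 MPa (compressive)

If the supports were absent, the total length change would be Σ αᵢΔT Lᵢ = 11.6×10⁻⁶×70×600 + 1.2×10⁻⁶×70×290 = 0.5116 mm.
Since the ends are fixed, an axial force P builds up, equal in every segment, with P · Σ Lᵢ/(AᵢEᵢ) = δ_free.
The series flexibility is Σ Lᵢ/(AᵢEᵢ) = 600/(1525×29×10³) + 290/(265×144×10³) = 2.117×10⁻⁵ mm/N.
So P = 0.5116 / 2.117×10⁻⁵ = 24.17 kN, compressive.
σ_{invar} = P / A = 24170 / 265 = 91.2 MPa.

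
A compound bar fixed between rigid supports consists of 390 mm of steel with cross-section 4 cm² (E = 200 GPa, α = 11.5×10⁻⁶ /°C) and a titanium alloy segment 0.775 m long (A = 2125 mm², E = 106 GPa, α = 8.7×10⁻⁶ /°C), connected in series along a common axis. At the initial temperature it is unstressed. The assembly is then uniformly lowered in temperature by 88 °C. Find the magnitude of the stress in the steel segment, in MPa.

σ ≈ 297 MPa (tensile)

Free thermal contraction of the whole bar: Σ αᵢΔT Lᵢ = 11.5×10⁻⁶×88×390 + 8.7×10⁻⁶×88×775 = 0.988 mm.
Since the ends are fixed, an axial force P builds up, equal in every segment, with P · Σ Lᵢ/(AᵢEᵢ) = δ_free.
Σ Lᵢ/(AᵢEᵢ) = 390/(400×200×10³) + 775/(2125×106×10³) = 8.316×10⁻⁶ mm/N.
P = 0.988 / 8.316×10⁻⁶ = 118800 N = 118.8 kN, tensile.
σ_{steel} = P / A = 118800 / 400 = 297 MPa.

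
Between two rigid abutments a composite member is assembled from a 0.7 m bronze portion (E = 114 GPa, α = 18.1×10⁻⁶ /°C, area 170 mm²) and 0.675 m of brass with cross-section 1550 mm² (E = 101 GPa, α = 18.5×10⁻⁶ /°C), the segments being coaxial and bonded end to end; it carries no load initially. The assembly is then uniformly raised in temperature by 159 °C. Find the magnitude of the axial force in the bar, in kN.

If the supports were absent, the total length change would be Σ αᵢΔT Lᵢ = 18.1×10⁻⁶×159×700 + 18.5×10⁻⁶×159×675 = 4 mm.
The rigid supports impose zero overall length change; the single axial force P common to all segments must satisfy P Σ Lᵢ/(AᵢEᵢ) = δ_free.
The series flexibility is Σ Lᵢ/(AᵢEᵢ) = 700/(170×114×10³) + 675/(1550×101×10³) = 4.043×10⁻⁵ mm/N.
Hence P = δ_free / Σ(L/AE) = 4/4.043×10⁻⁵ = 98.93 kN (compressive).

P ≈ 98.9 kN (compressive)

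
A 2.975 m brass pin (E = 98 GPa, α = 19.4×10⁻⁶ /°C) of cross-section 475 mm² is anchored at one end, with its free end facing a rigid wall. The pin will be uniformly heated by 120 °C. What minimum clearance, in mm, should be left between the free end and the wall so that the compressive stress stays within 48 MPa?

Free expansion if unrestrained: δ_free = αΔT L = 19.4×10⁻⁶ × 120 × 2975 = 6.926 mm.
A stress of 48 MPa corresponds to the wall pushing the pin back by σL/E = 48×2975/(98×10³) = 1.457 mm.
So the gap has to take up the difference, g_min = δ_free − σL/E = 6.926 − 1.457 = 5.469 mm.

g ≈ 5.47 mm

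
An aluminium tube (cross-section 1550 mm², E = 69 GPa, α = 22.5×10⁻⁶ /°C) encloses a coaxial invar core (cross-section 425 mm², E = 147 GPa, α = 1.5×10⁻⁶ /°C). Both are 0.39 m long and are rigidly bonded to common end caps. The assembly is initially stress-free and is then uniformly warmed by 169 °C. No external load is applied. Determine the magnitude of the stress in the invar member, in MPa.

Equilibrium of a rigid end plate with no external load gives equal and opposite internal forces ±P in the two members. Since α_{aluminium} > α_{invar}, heating drives the aluminium into compression and the invar into tension.
Compatibility of the two members (thermal + elastic change equal): (α₁ − α₂)ΔT = P·[1/(A₁E₁) + 1/(A₂E₂)].
|α₁ − α₂|·ΔT = 21×10⁻⁶ × 169 = 0.003549.
1/(A₁E₁) + 1/(A₂E₂) = 1/(1550×69×10³) + 1/(425×147×10³) = 2.536×10⁻⁸ N⁻¹.
So P = 0.003549 / 2.536×10⁻⁸ = 140 kN.
σ_{invar} = P/A₂ = 140000/425 = 329.3 MPa, tensile.

σ ≈ 329 MPa (tensile)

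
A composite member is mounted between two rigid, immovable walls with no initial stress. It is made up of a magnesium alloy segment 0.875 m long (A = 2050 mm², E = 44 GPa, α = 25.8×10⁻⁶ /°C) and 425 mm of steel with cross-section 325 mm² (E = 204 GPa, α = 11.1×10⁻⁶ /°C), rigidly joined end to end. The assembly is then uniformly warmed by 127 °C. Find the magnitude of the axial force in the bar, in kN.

Free thermal expansion of the whole bar: Σ αᵢΔT Lᵢ = 25.8×10⁻⁶×127×875 + 11.1×10⁻⁶×127×425 = 3.466 mm.
Since the ends are fixed, an axial force P builds up, equal in every segment, with P · Σ Lᵢ/(AᵢEᵢ) = δ_free.
Σ Lᵢ/(AᵢEᵢ) = 875/(2050×44×10³) + 425/(325×204×10³) = 1.611×10⁻⁵ mm/N.
P = 3.466 / 1.611×10⁻⁵ = 215100 N = 215.1 kN, compressive.

P ≈ 215 kN (compressive)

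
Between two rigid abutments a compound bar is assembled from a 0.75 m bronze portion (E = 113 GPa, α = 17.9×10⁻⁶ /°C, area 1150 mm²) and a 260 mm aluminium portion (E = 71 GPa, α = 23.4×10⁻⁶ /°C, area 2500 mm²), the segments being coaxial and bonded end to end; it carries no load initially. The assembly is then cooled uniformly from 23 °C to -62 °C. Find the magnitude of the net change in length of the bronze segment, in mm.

If the supports were absent, the total length change would be Σ αᵢΔT Lᵢ = 17.9×10⁻⁶×85×750 + 23.4×10⁻⁶×85×260 = 1.658 mm.
The rigid supports impose zero overall length change; the single axial force P common to all segments must satisfy P Σ Lᵢ/(AᵢEᵢ) = δ_free.
Σ Lᵢ/(AᵢEᵢ) = 750/(1150×113×10³) + 260/(2500×71×10³) = 7.236×10⁻⁶ mm/N.
So P = 1.658 / 7.236×10⁻⁶ = 229.2 kN, tensile.
For the bronze segment, free thermal change = 17.9×10⁻⁶×85×750 = 1.141 mm and elastic change from P = 229200×750/(1150×113×10³) = 1.323 mm; these oppose, so the net change is 0.181 mm (segment lengthens).

|ΔL| ≈ 0.181 mm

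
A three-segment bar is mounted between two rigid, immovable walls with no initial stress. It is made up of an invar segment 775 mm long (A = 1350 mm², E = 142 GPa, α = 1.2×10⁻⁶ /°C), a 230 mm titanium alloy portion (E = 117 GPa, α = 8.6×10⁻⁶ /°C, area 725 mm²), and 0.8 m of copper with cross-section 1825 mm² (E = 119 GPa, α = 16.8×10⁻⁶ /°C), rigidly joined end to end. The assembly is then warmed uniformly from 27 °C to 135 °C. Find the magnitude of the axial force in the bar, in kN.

If the supports were absent, the total length change would be Σ αᵢΔT Lᵢ = 1.2×10⁻⁶×108×775 + 8.6×10⁻⁶×108×230 + 16.8×10⁻⁶×108×800 = 1.766 mm.
Since the ends are fixed, an axial force P builds up, equal in every segment, with P · Σ Lᵢ/(AᵢEᵢ) = δ_free.
Σ Lᵢ/(AᵢEᵢ) = 775/(1350×142×10³) + 230/(725×117×10³) + 800/(1825×119×10³) = 1.044×10⁻⁵ mm/N.
Hence P = δ_free / Σ(L/AE) = 1.766/1.044×10⁻⁵ = 169.2 kN (compressive).

P ≈ 169 kN (compressive)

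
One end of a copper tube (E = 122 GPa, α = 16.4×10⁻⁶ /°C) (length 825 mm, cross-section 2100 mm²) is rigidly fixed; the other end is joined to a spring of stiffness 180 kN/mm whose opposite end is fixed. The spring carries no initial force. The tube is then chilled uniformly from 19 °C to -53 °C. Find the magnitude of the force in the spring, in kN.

If the spring were absent the tube would shorten by αΔT L = 16.4×10⁻⁶ × 72 × 825 = 0.9742 mm.
Let P be the tensile force in the spring. The tube extends elastically by PL/(AE) and the spring stretches by P/k; together these equal δ_free.
So P = δ_free / [L/(AE) + 1/k] = 0.9742 / [ 825/(2100×122×10³) + 1/(180×10³) ].
P = 0.9742 / 8.776×10⁻⁶ = 111000 N.

P ≈ 111 kN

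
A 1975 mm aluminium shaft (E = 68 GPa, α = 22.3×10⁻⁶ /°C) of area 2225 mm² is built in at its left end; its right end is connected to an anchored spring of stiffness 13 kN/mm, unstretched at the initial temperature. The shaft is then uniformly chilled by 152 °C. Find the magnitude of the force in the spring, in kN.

P ≈ 74.4 kN

If the spring were absent the shaft would shorten by αΔT L = 22.3×10⁻⁶ × 152 × 1975 = 6.694 mm.
With a force P in the spring, the elastic change of the shaft is PL/(AE) and that of the spring is P/k; compatibility requires their sum to equal δ_free.
P [ L/(AE) + 1/k ] = δ_free → P [ 1975/(2225×68×10³) + 1/(13×10³) ] = 6.694.
P = 6.694 / 8.998×10⁻⁵ = 74400 N.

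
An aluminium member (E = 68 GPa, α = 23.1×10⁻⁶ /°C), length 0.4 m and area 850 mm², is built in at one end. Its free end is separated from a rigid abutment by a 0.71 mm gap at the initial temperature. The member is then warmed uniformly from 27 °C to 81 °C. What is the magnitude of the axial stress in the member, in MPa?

σ ≈ 0 MPa

Unrestrained expansion: δ_free = αΔT L = 23.1×10⁻⁶ × 54 × 400 = 0.499 mm.
Since δ_free = 0.499 mm is less than the 0.71 mm gap, the member never touches the wall. No axial force develops.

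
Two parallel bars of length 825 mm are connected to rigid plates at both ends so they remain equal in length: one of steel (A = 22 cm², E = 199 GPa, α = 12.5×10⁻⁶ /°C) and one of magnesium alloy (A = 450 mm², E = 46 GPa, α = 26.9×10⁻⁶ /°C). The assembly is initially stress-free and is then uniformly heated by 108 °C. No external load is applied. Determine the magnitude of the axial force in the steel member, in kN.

P ≈ 30.7 kN (tensile in the steel)

The magnesium alloy has the larger α, so on heating it would change length more than the steel if both were free. The rigid plates force a common final length, so the magnesium alloy is put into compression and the steel into tension, with equal and opposite forces P (no external load).
Equating the net (thermal + elastic) strains gives |α₁ − α₂|·ΔT = P·[1/(A₁E₁) + 1/(A₂E₂)].
|α₁ − α₂|·ΔT = 14.4×10⁻⁶ × 108 = 0.001555.
1/(A₁E₁) + 1/(A₂E₂) = 1/(2200×199×10³) + 1/(450×46×10³) = 5.059×10⁻⁸ N⁻¹.
P = 0.001555 / 5.059×10⁻⁸ = 30740 N = 30.74 kN.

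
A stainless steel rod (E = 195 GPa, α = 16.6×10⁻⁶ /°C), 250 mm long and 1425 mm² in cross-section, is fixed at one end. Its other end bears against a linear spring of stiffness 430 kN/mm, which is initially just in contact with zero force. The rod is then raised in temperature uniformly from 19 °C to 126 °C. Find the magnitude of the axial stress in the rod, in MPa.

If the spring were absent the rod would lengthen by αΔT L = 16.6×10⁻⁶ × 107 × 250 = 0.4441 mm.
With a force P in the spring, the elastic change of the rod is PL/(AE) and that of the spring is P/k; compatibility requires their sum to equal δ_free.
So P = δ_free / [L/(AE) + 1/k] = 0.4441 / [ 250/(1425×195×10³) + 1/(430×10³) ].
P = 0.4441 / 3.225×10⁻⁶ = 137700 N.
σ = P/A = 137700/1425 = 96.62 MPa.

σ ≈ 96.6 MPa (compressive)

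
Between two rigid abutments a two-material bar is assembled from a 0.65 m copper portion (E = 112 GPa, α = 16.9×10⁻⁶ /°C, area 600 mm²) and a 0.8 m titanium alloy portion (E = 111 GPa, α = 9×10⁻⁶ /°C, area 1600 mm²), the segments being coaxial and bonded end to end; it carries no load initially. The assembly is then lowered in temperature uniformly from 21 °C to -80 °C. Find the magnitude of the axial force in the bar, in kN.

P ≈ 130 kN (tensile)

Free thermal contraction of the whole bar: Σ αᵢΔT Lᵢ = 16.9×10⁻⁶×101×650 + 9×10⁻⁶×101×800 = 1.837 mm.
The rigid supports impose zero overall length change; the single axial force P common to all segments must satisfy P Σ Lᵢ/(AᵢEᵢ) = δ_free.
Σ Lᵢ/(AᵢEᵢ) = 650/(600×112×10³) + 800/(1600×111×10³) = 1.418×10⁻⁵ mm/N.
So P = 1.837 / 1.418×10⁻⁵ = 129.6 kN, tensile.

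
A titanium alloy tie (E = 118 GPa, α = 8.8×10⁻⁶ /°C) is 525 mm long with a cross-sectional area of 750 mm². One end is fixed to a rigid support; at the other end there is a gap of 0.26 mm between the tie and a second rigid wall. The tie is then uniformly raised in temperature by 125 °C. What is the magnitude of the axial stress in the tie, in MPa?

If the wall were absent the tie would grow by αΔT L = 8.8×10⁻⁶ × 125 × 525 = 0.5775 mm.
This exceeds the 0.26 mm gap, so the wall pushes back. The portion of expansion that must be recovered elastically is δ_free − gap = 0.5775 − 0.26 = 0.3175 mm.
So σ = E(δ_free − g)/L = 118×10³ × 0.3175/525 = 71.36 MPa.

σ ≈ 71.4 MPa (compressive)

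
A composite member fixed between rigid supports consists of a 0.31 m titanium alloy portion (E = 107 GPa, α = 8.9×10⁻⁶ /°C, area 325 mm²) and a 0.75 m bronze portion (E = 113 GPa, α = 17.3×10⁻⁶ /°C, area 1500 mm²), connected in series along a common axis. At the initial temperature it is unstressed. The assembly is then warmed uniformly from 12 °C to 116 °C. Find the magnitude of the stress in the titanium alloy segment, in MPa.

σ ≈ 377 MPa (compressive)

If the supports were absent, the total length change would be Σ αᵢΔT Lᵢ = 8.9×10⁻⁶×104×310 + 17.3×10⁻⁶×104×750 = 1.636 mm.
The rigid supports impose zero overall length change; the single axial force P common to all segments must satisfy P Σ Lᵢ/(AᵢEᵢ) = δ_free.
Σ Lᵢ/(AᵢEᵢ) = 310/(325×107×10³) + 750/(1500×113×10³) = 1.334×10⁻⁵ mm/N.
P = 1.636 / 1.334×10⁻⁵ = 122700 N = 122.7 kN, compressive.
σ_{titanium alloy} = P / A = 122700 / 325 = 377.4 MPa.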